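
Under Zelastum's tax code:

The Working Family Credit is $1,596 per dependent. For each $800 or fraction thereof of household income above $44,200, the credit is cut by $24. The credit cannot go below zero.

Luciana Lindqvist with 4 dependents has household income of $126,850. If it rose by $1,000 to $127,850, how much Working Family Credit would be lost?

At $126,850 — base = 4 × $1,596 = $6,384. income exceeds $44,200 by $82,650, which is 104 full-or-partial $800 increments; reduction = 104 × $24 = $2,496, leaving $3,888.
At $127,850 — base = 4 × $1,596 = $6,384. income exceeds $44,200 by $83,650, which is 105 full-or-partial $800 increments; reduction = 105 × $24 = $2,520, leaving $3,864.
Lost: $3,888 − $3,864 = $24.

$24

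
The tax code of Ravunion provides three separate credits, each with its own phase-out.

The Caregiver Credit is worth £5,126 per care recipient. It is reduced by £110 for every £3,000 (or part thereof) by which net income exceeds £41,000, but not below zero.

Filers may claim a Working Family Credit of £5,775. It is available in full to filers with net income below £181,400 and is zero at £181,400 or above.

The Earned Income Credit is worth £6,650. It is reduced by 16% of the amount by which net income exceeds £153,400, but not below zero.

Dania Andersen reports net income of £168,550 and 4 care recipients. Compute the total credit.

£25,775

Caregiver Credit: base = 4 × £5,126 = £20,504. income exceeds £41,000 by £127,550, which is 43 full-or-partial £3,000 increments; reduction = 43 × £110 = £4,730, leaving £15,774.
Working Family Credit: £168,550 is below the £181,400 cutoff, so the full £5,775 applies.
Earned Income Credit: 16% of the £15,150 excess over £153,400 is £2,424; credit = £6,650 − £2,424 = £4,226.
Total: £15,774 + £5,775 + £4,226 = £25,775.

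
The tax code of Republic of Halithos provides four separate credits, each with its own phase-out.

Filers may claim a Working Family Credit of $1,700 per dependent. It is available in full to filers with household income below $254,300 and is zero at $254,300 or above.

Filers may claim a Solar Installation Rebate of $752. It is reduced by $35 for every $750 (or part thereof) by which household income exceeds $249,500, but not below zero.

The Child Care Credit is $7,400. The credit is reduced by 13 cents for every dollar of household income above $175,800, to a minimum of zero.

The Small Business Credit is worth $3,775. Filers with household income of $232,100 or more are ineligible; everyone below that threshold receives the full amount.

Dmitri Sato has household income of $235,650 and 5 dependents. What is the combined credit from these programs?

Working Family Credit: base = 5 × $1,700 = $8,500. $235,650 is below the $254,300 cutoff, so the full $8,500 applies.
Solar Installation Rebate: $235,650 is at or below the $249,500 threshold, so the full $752 applies.
Child Care Credit: 13% of the $59,850 excess over $175,800 is $7,780.50 ≥ base, so the credit is $0.
Small Business Credit: $235,650 meets or exceeds the $232,100 cutoff, so the credit is $0.
Total: $8,500 + $752 + $0 + $0 = $9,252.

$9,252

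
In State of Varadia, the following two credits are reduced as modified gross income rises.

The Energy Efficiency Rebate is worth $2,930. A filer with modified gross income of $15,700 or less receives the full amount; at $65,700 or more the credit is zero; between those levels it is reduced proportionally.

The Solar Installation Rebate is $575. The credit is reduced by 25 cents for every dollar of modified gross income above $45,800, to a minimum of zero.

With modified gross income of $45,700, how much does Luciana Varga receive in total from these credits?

Energy Efficiency Rebate: $45,700 is $30,000 into a $50,000 phase-out range, leaving 20,000/50,000 of the credit: $2,930 × 20,000/50,000 = $1,172.
Solar Installation Rebate: $45,700 is at or below the $45,800 threshold, so the full $575 applies.
Total: $1,172 + $575 = $1,747.

$1,747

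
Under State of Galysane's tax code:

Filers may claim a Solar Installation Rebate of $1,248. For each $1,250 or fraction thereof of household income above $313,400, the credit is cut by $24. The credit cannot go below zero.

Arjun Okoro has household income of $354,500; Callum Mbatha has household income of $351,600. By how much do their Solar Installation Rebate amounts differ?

$48

Arjun ($354,500): Solar Installation Rebate: income exceeds $313,400 by $41,100, which is 33 full-or-partial $1,250 increments; reduction = 33 × $24 = $792, leaving $456.
Callum ($351,600): Solar Installation Rebate: income exceeds $313,400 by $38,200, which is 31 full-or-partial $1,250 increments; reduction = 31 × $24 = $744, leaving $504.
Difference: |$456 − $504| = $48.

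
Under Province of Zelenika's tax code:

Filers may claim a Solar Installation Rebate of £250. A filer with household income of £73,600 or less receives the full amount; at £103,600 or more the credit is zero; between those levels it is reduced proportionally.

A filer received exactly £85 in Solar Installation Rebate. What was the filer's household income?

£85 is 85/250 of the full £250, so 165/250 of the £30,000 range has been used: income = £73,600 + £30,000 × 165/250 = £93,400.

£93,400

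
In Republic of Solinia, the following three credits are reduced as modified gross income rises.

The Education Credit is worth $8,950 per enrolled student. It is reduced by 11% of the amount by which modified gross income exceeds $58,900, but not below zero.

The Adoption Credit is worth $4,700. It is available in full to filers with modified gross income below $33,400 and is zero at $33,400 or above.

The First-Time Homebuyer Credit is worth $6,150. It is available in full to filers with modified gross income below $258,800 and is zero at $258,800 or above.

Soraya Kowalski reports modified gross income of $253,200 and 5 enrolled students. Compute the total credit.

Education Credit: base = 5 × $8,950 = $44,750. 11% of the $194,300 excess over $58,900 is $21,373; credit = $44,750 − $21,373 = $23,377.
Adoption Credit: $253,200 meets or exceeds the $33,400 cutoff, so the credit is $0.
First-Time Homebuyer Credit: $253,200 is below the $258,800 cutoff, so the full $6,150 applies.
Total: $23,377 + $0 + $6,150 = $29,527.

$29,527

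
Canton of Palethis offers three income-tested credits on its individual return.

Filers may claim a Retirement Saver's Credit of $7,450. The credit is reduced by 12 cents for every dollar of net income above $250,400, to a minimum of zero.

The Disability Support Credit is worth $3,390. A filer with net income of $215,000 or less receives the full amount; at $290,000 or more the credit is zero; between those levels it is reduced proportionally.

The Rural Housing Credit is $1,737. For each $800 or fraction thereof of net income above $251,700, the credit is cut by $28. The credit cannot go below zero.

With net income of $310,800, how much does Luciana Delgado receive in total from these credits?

$202

Retirement Saver's Credit: 12% of the $60,400 excess over $250,400 is $7,248; credit = $7,450 − $7,248 = $202.
Disability Support Credit: $310,800 is at or above $290,000, so the credit is $0.
Rural Housing Credit: income exceeds $251,700 by $59,100 → 74 increments × $28 = $2,072 ≥ base, so the credit is $0.
Total: $202 + $0 + $0 = $202.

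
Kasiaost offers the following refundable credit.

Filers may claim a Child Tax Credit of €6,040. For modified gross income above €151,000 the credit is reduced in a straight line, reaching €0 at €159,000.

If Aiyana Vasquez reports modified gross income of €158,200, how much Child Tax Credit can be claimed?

€604

Child Tax Credit: €158,200 is €7,200 into a €8,000 phase-out range, leaving 800/8,000 of the credit: €6,040 × 800/8,000 = €604.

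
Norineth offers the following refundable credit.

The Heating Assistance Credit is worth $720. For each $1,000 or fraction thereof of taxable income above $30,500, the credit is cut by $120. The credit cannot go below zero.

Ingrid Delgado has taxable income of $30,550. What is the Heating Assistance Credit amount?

$600

Heating Assistance Credit: income exceeds $30,500 by $50, which is 1 full-or-partial $1,000 increment; reduction = 1 × $120 = $120, leaving $600.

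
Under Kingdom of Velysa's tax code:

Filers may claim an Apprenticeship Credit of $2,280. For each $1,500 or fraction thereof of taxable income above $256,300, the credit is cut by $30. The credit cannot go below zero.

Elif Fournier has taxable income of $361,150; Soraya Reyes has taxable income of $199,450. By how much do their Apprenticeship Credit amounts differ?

Elif ($361,150): Apprenticeship Credit: income exceeds $256,300 by $104,850, which is 70 full-or-partial $1,500 increments; reduction = 70 × $30 = $2,100, leaving $180.
Soraya ($199,450): Apprenticeship Credit: $199,450 is at or below the $256,300 threshold, so the full $2,280 applies.
Difference: |$180 − $2,280| = $2,100.

$2,100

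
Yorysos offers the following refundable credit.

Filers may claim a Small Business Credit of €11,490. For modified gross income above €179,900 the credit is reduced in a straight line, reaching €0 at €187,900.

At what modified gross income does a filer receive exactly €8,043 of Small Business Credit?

€8,043 is 8,043/11,490 of the full €11,490, so 3,447/11,490 of the €8,000 range has been used: income = €179,900 + €8,000 × 3,447/11,490 = €182,300.

€182,300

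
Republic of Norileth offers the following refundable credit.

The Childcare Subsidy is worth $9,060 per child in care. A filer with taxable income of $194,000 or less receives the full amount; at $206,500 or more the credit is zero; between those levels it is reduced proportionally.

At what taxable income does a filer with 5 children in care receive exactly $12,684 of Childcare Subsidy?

$203,000

Full credit = 5 × $9,060 = $45,300.
$12,684 is 12,684/45,300 of the full $45,300, so 32,616/45,300 of the $12,500 range has been used: income = $194,000 + $12,500 × 32,616/45,300 = $203,000.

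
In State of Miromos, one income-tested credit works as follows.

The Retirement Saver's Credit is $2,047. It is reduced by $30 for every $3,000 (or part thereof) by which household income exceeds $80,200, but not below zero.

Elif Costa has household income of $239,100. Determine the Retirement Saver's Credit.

Retirement Saver's Credit: income exceeds $80,200 by $158,900, which is 53 full-or-partial $3,000 increments; reduction = 53 × $30 = $1,590, leaving $457.

$457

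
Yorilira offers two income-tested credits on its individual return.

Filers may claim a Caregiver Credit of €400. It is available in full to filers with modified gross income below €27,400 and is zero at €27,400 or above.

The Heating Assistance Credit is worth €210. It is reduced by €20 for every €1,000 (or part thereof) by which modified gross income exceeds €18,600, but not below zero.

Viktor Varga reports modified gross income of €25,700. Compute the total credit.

Caregiver Credit: €25,700 is below the €27,400 cutoff, so the full €400 applies.
Heating Assistance Credit: income exceeds €18,600 by €7,100, which is 8 full-or-partial €1,000 increments; reduction = 8 × €20 = €160, leaving €50.
Total: €400 + €50 = €450.

€450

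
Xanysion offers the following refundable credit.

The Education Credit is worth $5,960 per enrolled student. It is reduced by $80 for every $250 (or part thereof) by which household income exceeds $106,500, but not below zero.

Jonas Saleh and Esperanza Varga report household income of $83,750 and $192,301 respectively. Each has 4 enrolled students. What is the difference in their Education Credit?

Jonas ($83,750): Education Credit: base = 4 × $5,960 = $23,840. $83,750 is at or below the $106,500 threshold, so the full $23,840 applies.
Esperanza ($192,301): Education Credit: base = 4 × $5,960 = $23,840. income exceeds $106,500 by $85,801 → 344 increments × $80 = $27,520 ≥ base, so the credit is $0.
Difference: |$23,840 − $0| = $23,840.

$23,840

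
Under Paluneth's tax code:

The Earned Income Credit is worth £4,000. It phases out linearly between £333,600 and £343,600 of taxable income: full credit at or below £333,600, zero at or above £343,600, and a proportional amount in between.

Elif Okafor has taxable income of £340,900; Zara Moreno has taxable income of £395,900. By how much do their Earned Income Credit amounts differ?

£1,080

Elif (£340,900): Earned Income Credit: £340,900 is £7,300 into a £10,000 phase-out range, leaving 2,700/10,000 of the credit: £4,000 × 2,700/10,000 = £1,080.
Zara (£395,900): Earned Income Credit: £395,900 is at or above £343,600, so the credit is £0.
Difference: |£1,080 − £0| = £1,080.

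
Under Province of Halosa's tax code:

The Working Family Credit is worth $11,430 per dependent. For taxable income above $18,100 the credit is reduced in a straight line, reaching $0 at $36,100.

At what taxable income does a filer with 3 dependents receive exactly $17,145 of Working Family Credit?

Full credit = 3 × $11,430 = $34,290.
$17,145 is 17,145/34,290 of the full $34,290, so 17,145/34,290 of the $18,000 range has been used: income = $18,100 + $18,000 × 17,145/34,290 = $27,100.

$27,100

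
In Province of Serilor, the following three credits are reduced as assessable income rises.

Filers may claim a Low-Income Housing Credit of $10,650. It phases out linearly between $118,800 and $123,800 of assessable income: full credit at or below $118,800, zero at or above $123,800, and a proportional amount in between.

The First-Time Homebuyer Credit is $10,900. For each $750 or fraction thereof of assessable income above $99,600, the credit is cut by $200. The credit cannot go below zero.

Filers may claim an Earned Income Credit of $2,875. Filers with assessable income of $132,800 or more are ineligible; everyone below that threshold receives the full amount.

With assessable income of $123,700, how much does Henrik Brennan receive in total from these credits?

Low-Income Housing Credit: $123,700 is $4,900 into a $5,000 phase-out range, leaving 100/5,000 of the credit: $10,650 × 100/5,000 = $213.
First-Time Homebuyer Credit: income exceeds $99,600 by $24,100, which is 33 full-or-partial $750 increments; reduction = 33 × $200 = $6,600, leaving $4,300.
Earned Income Credit: $123,700 is below the $132,800 cutoff, so the full $2,875 applies.
Total: $213 + $4,300 + $2,875 = $7,388.

$7,388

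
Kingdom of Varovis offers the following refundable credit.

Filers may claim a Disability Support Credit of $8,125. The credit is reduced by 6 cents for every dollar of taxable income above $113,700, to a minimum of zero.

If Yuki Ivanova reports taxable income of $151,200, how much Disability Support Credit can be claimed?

Disability Support Credit: 6% of the $37,500 excess over $113,700 is $2,250; credit = $8,125 − $2,250 = $5,875.

$5,875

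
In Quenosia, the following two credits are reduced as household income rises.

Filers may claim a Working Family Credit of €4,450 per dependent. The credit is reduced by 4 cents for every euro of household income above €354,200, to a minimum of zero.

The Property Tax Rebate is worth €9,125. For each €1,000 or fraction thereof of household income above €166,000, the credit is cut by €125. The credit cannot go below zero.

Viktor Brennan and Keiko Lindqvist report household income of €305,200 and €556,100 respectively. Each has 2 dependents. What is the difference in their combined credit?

Viktor (€305,200): Working Family Credit: base = 2 × €4,450 = €8,900. €305,200 is at or below the €354,200 threshold, so the full €8,900 applies. Property Tax Rebate: income exceeds €166,000 by €139,200 → 140 increments × €125 = €17,500 ≥ base, so the credit is €0. total €8,900 + €0 = €8,900
Keiko (€556,100): Working Family Credit: base = 2 × €4,450 = €8,900. 4% of the €201,900 excess over €354,200 is €8,076; credit = €8,900 − €8,076 = €824. Property Tax Rebate: income exceeds €166,000 by €390,100 → 391 increments × €125 = €48,875 ≥ base, so the credit is €0. total €824 + €0 = €824
Difference: |€8,900 − €824| = €8,076.

€8,076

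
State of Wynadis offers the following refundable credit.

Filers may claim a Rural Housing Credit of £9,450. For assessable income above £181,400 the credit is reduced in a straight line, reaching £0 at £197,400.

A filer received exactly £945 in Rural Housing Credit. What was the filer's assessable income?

£195,800

£945 is 945/9,450 of the full £9,450, so 8,505/9,450 of the £16,000 range has been used: income = £181,400 + £16,000 × 8,505/9,450 = £195,800.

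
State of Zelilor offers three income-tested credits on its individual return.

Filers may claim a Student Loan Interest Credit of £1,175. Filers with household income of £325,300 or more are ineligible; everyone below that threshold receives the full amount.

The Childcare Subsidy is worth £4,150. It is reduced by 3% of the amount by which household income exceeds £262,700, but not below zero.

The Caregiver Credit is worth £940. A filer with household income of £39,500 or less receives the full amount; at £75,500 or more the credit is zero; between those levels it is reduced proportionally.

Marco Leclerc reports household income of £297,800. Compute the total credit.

Student Loan Interest Credit: £297,800 is below the £325,300 cutoff, so the full £1,175 applies.
Childcare Subsidy: 3% of the £35,100 excess over £262,700 is £1,053; credit = £4,150 − £1,053 = £3,097.
Caregiver Credit: £297,800 is at or above £75,500, so the credit is £0.
Total: £1,175 + £3,097 + £0 = £4,272.

£4,272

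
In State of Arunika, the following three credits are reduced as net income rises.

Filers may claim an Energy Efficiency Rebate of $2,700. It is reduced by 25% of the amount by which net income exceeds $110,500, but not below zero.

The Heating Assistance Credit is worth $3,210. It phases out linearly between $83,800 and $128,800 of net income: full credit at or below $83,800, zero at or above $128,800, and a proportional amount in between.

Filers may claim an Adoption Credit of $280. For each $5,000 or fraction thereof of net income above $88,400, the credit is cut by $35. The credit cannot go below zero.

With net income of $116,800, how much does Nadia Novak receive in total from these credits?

Energy Efficiency Rebate: 25% of the $6,300 excess over $110,500 is $1,575; credit = $2,700 − $1,575 = $1,125.
Heating Assistance Credit: $116,800 is $33,000 into a $45,000 phase-out range, leaving 12,000/45,000 of the credit: $3,210 × 12,000/45,000 = $856.
Adoption Credit: income exceeds $88,400 by $28,400, which is 6 full-or-partial $5,000 increments; reduction = 6 × $35 = $210, leaving $70.
Total: $1,125 + $856 + $70 = $2,051.

$2,051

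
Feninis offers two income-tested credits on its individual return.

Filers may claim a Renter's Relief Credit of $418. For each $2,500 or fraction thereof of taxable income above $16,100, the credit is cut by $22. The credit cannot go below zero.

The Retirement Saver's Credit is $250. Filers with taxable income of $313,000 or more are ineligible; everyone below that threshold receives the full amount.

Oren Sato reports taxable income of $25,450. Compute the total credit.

$580

Renter's Relief Credit: income exceeds $16,100 by $9,350, which is 4 full-or-partial $2,500 increments; reduction = 4 × $22 = $88, leaving $330.
Retirement Saver's Credit: $25,450 is below the $313,000 cutoff, so the full $250 applies.
Total: $330 + $250 = $580.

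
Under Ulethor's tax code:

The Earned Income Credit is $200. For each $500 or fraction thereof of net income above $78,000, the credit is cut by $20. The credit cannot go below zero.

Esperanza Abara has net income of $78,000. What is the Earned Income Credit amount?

$200

Earned Income Credit: $78,000 is at or below the $78,000 threshold, so the full $200 applies.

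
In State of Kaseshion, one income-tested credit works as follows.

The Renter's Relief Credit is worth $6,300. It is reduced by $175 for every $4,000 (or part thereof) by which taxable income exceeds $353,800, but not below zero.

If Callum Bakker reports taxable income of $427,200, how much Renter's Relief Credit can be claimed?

Renter's Relief Credit: income exceeds $353,800 by $73,400, which is 19 full-or-partial $4,000 increments; reduction = 19 × $175 = $3,325, leaving $2,975.

$2,975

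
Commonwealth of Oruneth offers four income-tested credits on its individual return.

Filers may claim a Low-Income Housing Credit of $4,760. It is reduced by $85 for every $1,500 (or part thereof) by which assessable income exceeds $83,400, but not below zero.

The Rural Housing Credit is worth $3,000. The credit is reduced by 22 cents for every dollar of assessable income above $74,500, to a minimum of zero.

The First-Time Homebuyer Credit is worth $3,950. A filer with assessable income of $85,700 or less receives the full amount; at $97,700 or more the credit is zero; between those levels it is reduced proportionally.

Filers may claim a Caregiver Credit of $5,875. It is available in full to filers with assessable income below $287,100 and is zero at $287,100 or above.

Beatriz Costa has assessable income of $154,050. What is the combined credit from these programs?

$6,555

Low-Income Housing Credit: income exceeds $83,400 by $70,650, which is 48 full-or-partial $1,500 increments; reduction = 48 × $85 = $4,080, leaving $680.
Rural Housing Credit: 22% of the $79,550 excess over $74,500 is $17,501 ≥ base, so the credit is $0.
First-Time Homebuyer Credit: $154,050 is at or above $97,700, so the credit is $0.
Caregiver Credit: $154,050 is below the $287,100 cutoff, so the full $5,875 applies.
Total: $680 + $0 + $0 + $5,875 = $6,555.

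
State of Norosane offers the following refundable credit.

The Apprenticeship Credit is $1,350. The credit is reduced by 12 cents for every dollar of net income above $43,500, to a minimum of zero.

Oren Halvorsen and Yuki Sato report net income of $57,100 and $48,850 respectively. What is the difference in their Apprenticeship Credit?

Oren ($57,100): Apprenticeship Credit: 12% of the $13,600 excess over $43,500 is $1,632 ≥ base, so the credit is $0.
Yuki ($48,850): Apprenticeship Credit: 12% of the $5,350 excess over $43,500 is $642; credit = $1,350 − $642 = $708.
Difference: |$0 − $708| = $708.

$708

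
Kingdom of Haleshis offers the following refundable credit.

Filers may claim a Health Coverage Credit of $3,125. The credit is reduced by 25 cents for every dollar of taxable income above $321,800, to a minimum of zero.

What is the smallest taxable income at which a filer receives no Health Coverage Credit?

The credit falls by 25% of each dollar above $321,800, so it reaches zero when the excess is $3,125 / 25% = $12,500: income = $321,800 + $12,500 = $334,300.

$334,300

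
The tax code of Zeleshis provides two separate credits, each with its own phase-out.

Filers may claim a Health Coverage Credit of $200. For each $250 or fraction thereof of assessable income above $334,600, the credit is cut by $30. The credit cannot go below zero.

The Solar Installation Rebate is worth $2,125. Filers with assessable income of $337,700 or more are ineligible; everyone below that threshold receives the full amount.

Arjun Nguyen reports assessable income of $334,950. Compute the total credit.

Health Coverage Credit: income exceeds $334,600 by $350, which is 2 full-or-partial $250 increments; reduction = 2 × $30 = $60, leaving $140.
Solar Installation Rebate: $334,950 is below the $337,700 cutoff, so the full $2,125 applies.
Total: $140 + $2,125 = $2,265.

$2,265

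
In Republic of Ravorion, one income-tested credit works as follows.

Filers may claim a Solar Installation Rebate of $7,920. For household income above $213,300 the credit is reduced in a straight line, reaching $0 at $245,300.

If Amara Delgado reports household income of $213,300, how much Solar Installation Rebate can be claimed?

$7,920

Solar Installation Rebate: $213,300 is at or below the $213,300 threshold, so the full $7,920 applies.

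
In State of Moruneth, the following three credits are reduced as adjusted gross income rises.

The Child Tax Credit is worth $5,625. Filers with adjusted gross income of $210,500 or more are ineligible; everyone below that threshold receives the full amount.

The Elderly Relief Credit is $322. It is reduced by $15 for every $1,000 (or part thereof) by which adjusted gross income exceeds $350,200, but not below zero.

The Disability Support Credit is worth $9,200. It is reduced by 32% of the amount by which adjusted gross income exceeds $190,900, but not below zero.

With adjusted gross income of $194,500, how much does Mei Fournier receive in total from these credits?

Child Tax Credit: $194,500 is below the $210,500 cutoff, so the full $5,625 applies.
Elderly Relief Credit: $194,500 is at or below the $350,200 threshold, so the full $322 applies.
Disability Support Credit: 32% of the $3,600 excess over $190,900 is $1,152; credit = $9,200 − $1,152 = $8,048.
Total: $5,625 + $322 + $8,048 = $13,995.

$13,995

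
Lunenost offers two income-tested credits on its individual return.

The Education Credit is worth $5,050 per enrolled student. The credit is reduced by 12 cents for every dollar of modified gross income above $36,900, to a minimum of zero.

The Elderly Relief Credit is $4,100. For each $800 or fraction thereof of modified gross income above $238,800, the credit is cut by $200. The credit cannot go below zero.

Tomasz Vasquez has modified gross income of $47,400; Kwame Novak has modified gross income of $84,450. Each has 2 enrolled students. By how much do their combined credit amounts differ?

Tomasz ($47,400): Education Credit: base = 2 × $5,050 = $10,100. 12% of the $10,500 excess over $36,900 is $1,260; credit = $10,100 − $1,260 = $8,840. Elderly Relief Credit: $47,400 is at or below the $238,800 threshold, so the full $4,100 applies. total $8,840 + $4,100 = $12,940
Kwame ($84,450): Education Credit: base = 2 × $5,050 = $10,100. 12% of the $47,550 excess over $36,900 is $5,706; credit = $10,100 − $5,706 = $4,394. Elderly Relief Credit: $84,450 is at or below the $238,800 threshold, so the full $4,100 applies. total $4,394 + $4,100 = $8,494
Difference: |$12,940 − $8,494| = $4,446.

$4,446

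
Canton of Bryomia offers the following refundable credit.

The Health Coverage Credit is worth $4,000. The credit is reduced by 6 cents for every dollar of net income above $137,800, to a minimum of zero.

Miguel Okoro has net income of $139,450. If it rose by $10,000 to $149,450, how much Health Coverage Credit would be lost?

$600

At $139,450 — 6% of the $1,650 excess over $137,800 is $99; credit = $4,000 − $99 = $3,901.
At $149,450 — 6% of the $11,650 excess over $137,800 is $699; credit = $4,000 − $699 = $3,301.
Lost: $3,901 − $3,301 = $600.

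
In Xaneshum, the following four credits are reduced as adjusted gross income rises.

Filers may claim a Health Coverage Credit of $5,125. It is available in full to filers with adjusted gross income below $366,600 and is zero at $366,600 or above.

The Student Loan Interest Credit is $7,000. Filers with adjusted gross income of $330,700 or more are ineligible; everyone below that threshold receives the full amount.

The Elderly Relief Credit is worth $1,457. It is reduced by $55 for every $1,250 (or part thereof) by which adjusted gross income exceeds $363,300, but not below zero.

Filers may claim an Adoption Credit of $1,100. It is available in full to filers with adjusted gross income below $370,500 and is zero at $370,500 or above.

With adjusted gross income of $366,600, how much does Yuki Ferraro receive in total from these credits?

Health Coverage Credit: $366,600 meets or exceeds the $366,600 cutoff, so the credit is $0.
Student Loan Interest Credit: $366,600 meets or exceeds the $330,700 cutoff, so the credit is $0.
Elderly Relief Credit: income exceeds $363,300 by $3,300, which is 3 full-or-partial $1,250 increments; reduction = 3 × $55 = $165, leaving $1,292.
Adoption Credit: $366,600 is below the $370,500 cutoff, so the full $1,100 applies.
Total: $0 + $0 + $1,292 + $1,100 = $2,392.

$2,392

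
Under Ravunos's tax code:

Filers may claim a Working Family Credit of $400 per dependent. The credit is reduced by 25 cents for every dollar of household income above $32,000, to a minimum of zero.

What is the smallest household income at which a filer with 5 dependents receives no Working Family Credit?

Full credit = 5 × $400 = $2,000.
The credit falls by 25% of each dollar above $32,000, so it reaches zero when the excess is $2,000 / 25% = $8,000: income = $32,000 + $8,000 = $40,000.

$40,000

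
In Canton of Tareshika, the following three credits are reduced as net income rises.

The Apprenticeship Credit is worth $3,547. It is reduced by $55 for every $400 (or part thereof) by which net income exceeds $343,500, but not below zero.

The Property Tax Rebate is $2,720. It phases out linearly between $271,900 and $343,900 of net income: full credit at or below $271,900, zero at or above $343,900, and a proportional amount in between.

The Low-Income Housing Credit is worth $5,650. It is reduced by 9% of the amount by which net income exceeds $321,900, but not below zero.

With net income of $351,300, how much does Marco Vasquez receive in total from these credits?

$5,451

Apprenticeship Credit: income exceeds $343,500 by $7,800, which is 20 full-or-partial $400 increments; reduction = 20 × $55 = $1,100, leaving $2,447.
Property Tax Rebate: $351,300 is at or above $343,900, so the credit is $0.
Low-Income Housing Credit: 9% of the $29,400 excess over $321,900 is $2,646; credit = $5,650 − $2,646 = $3,004.
Total: $2,447 + $0 + $3,004 = $5,451.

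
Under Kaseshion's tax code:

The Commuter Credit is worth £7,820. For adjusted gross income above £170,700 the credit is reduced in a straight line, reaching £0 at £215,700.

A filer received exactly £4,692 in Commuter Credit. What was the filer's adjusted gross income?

£4,692 is 4,692/7,820 of the full £7,820, so 3,128/7,820 of the £45,000 range has been used: income = £170,700 + £45,000 × 3,128/7,820 = £188,700.

£188,700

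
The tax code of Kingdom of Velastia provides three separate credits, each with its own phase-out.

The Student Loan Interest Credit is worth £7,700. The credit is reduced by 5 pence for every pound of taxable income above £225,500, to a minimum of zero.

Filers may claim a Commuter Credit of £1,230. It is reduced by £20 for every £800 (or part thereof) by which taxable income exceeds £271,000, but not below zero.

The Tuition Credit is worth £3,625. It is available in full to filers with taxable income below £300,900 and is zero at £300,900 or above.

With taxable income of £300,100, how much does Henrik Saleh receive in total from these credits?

Student Loan Interest Credit: 5% of the £74,600 excess over £225,500 is £3,730; credit = £7,700 − £3,730 = £3,970.
Commuter Credit: income exceeds £271,000 by £29,100, which is 37 full-or-partial £800 increments; reduction = 37 × £20 = £740, leaving £490.
Tuition Credit: £300,100 is below the £300,900 cutoff, so the full £3,625 applies.
Total: £3,970 + £490 + £3,625 = £8,085.

£8,085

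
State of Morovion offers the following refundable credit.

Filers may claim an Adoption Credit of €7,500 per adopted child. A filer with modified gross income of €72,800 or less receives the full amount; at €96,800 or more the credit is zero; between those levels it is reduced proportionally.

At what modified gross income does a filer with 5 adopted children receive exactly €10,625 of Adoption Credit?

€90,000

Full credit = 5 × €7,500 = €37,500.
€10,625 is 10,625/37,500 of the full €37,500, so 26,875/37,500 of the €24,000 range has been used: income = €72,800 + €24,000 × 26,875/37,500 = €90,000.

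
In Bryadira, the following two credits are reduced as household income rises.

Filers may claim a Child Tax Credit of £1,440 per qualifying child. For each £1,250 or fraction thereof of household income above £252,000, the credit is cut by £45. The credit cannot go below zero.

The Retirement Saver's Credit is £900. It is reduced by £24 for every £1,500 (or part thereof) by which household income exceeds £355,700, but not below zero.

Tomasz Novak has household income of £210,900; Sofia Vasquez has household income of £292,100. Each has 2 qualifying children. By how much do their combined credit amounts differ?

£1,485

Tomasz (£210,900): Child Tax Credit: base = 2 × £1,440 = £2,880. £210,900 is at or below the £252,000 threshold, so the full £2,880 applies. Retirement Saver's Credit: £210,900 is at or below the £355,700 threshold, so the full £900 applies. total £2,880 + £900 = £3,780
Sofia (£292,100): Child Tax Credit: base = 2 × £1,440 = £2,880. income exceeds £252,000 by £40,100, which is 33 full-or-partial £1,250 increments; reduction = 33 × £45 = £1,485, leaving £1,395. Retirement Saver's Credit: £292,100 is at or below the £355,700 threshold, so the full £900 applies. total £1,395 + £900 = £2,295
Difference: |£3,780 − £2,295| = £1,485.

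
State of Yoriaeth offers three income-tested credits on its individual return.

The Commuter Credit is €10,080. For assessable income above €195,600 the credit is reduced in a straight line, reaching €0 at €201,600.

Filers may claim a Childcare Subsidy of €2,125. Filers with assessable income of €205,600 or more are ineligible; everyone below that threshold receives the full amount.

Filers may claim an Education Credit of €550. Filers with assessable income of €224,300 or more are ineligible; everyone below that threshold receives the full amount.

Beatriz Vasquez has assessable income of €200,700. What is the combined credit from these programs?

Commuter Credit: €200,700 is €5,100 into a €6,000 phase-out range, leaving 900/6,000 of the credit: €10,080 × 900/6,000 = €1,512.
Childcare Subsidy: €200,700 is below the €205,600 cutoff, so the full €2,125 applies.
Education Credit: €200,700 is below the €224,300 cutoff, so the full €550 applies.
Total: €1,512 + €2,125 + €550 = €4,187.

€4,187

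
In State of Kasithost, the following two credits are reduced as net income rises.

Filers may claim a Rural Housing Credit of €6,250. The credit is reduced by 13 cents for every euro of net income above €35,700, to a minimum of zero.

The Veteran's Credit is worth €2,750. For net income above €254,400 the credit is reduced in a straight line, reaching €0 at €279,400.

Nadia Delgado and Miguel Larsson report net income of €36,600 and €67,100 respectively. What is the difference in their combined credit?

Nadia (€36,600): Rural Housing Credit: 13% of the €900 excess over €35,700 is €117; credit = €6,250 − €117 = €6,133. Veteran's Credit: €36,600 is at or below the €254,400 threshold, so the full €2,750 applies. total €6,133 + €2,750 = €8,883
Miguel (€67,100): Rural Housing Credit: 13% of the €31,400 excess over €35,700 is €4,082; credit = €6,250 − €4,082 = €2,168. Veteran's Credit: €67,100 is at or below the €254,400 threshold, so the full €2,750 applies. total €2,168 + €2,750 = €4,918
Difference: |€8,883 − €4,918| = €3,965.

€3,965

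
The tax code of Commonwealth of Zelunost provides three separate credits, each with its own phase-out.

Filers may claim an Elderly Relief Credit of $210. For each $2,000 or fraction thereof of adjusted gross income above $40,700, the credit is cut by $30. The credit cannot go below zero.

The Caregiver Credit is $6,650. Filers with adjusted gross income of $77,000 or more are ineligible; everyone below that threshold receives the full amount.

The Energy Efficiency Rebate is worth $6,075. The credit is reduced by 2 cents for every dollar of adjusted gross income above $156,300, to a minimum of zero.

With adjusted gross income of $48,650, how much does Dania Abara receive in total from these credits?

$12,815

Elderly Relief Credit: income exceeds $40,700 by $7,950, which is 4 full-or-partial $2,000 increments; reduction = 4 × $30 = $120, leaving $90.
Caregiver Credit: $48,650 is below the $77,000 cutoff, so the full $6,650 applies.
Energy Efficiency Rebate: $48,650 is at or below the $156,300 threshold, so the full $6,075 applies.
Total: $90 + $6,650 + $6,075 = $12,815.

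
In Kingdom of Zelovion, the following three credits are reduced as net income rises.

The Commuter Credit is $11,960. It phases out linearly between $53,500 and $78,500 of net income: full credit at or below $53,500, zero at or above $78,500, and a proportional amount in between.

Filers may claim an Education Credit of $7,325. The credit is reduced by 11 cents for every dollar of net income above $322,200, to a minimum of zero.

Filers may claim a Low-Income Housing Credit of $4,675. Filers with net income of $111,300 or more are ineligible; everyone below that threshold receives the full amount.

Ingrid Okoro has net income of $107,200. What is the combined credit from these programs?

Commuter Credit: $107,200 is at or above $78,500, so the credit is $0.
Education Credit: $107,200 is at or below the $322,200 threshold, so the full $7,325 applies.
Low-Income Housing Credit: $107,200 is below the $111,300 cutoff, so the full $4,675 applies.
Total: $0 + $7,325 + $4,675 = $12,000.

$12,000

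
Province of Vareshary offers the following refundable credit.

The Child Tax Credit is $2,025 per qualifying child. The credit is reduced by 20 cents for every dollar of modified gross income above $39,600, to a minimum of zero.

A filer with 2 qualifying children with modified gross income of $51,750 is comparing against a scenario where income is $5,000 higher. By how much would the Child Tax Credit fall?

$1,000

At $51,750 — base = 2 × $2,025 = $4,050. 20% of the $12,150 excess over $39,600 is $2,430; credit = $4,050 − $2,430 = $1,620.
At $56,750 — base = 2 × $2,025 = $4,050. 20% of the $17,150 excess over $39,600 is $3,430; credit = $4,050 − $3,430 = $620.
Lost: $1,620 − $620 = $1,000.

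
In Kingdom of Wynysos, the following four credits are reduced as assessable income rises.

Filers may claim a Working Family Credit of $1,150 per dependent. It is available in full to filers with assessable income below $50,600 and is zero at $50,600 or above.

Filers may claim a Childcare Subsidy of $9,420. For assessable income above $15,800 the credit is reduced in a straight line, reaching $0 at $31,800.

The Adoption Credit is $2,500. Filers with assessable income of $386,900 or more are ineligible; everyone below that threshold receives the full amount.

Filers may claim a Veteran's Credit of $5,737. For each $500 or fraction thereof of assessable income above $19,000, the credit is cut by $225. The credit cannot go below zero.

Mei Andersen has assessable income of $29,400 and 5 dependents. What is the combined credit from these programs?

Working Family Credit: base = 5 × $1,150 = $5,750. $29,400 is below the $50,600 cutoff, so the full $5,750 applies.
Childcare Subsidy: $29,400 is $13,600 into a $16,000 phase-out range, leaving 2,400/16,000 of the credit: $9,420 × 2,400/16,000 = $1,413.
Adoption Credit: $29,400 is below the $386,900 cutoff, so the full $2,500 applies.
Veteran's Credit: income exceeds $19,000 by $10,400, which is 21 full-or-partial $500 increments; reduction = 21 × $225 = $4,725, leaving $1,012.
Total: $5,750 + $1,413 + $2,500 + $1,012 = $10,675.

$10,675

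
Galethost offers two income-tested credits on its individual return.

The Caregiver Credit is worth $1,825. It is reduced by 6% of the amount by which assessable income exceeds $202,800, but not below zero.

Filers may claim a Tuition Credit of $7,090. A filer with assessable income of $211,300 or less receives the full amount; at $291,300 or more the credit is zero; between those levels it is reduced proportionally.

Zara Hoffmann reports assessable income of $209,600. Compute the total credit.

$8,507

Caregiver Credit: 6% of the $6,800 excess over $202,800 is $408; credit = $1,825 − $408 = $1,417.
Tuition Credit: $209,600 is at or below the $211,300 threshold, so the full $7,090 applies.
Total: $1,417 + $7,090 = $8,507.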